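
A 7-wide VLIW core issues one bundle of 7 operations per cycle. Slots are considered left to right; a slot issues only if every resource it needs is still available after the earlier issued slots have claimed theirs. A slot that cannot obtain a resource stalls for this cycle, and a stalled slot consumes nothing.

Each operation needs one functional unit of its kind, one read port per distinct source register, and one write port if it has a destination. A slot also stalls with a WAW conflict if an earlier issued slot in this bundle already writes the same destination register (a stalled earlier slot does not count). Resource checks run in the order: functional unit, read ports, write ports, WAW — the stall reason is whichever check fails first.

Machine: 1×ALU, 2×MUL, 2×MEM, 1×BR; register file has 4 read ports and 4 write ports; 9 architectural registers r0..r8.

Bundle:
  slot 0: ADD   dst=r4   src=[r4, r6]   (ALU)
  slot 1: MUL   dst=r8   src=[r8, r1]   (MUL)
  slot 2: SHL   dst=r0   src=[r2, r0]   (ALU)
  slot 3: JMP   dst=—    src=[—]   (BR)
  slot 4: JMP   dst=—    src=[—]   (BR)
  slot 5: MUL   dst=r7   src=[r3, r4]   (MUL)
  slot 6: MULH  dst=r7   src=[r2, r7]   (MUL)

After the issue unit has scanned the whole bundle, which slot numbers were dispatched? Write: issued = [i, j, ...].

  0. ALU→r4 ⇒ go  {0A/2Mu/2Ld/1B | 2r 3w}
  1. MUL→r8 ⇒ go  {0A/1Mu/2Ld/1B | 0r 2w}
  2. ALU→r0 ⇒ no(FU)  {0A/1Mu/2Ld/1B | 0r 2w}
  3. BR ⇒ go  {0A/1Mu/2Ld/0B | 0r 2w}
  4. BR ⇒ no(FU)  {0A/1Mu/2Ld/0B | 0r 2w}
  5. MUL→r7 ⇒ no(RD_PORT)  {0A/1Mu/2Ld/0B | 0r 2w}
  6. MUL→r7 ⇒ no(RD_PORT)  {0A/1Mu/2Ld/0B | 0r 2w}

issued = [0, 1, 3]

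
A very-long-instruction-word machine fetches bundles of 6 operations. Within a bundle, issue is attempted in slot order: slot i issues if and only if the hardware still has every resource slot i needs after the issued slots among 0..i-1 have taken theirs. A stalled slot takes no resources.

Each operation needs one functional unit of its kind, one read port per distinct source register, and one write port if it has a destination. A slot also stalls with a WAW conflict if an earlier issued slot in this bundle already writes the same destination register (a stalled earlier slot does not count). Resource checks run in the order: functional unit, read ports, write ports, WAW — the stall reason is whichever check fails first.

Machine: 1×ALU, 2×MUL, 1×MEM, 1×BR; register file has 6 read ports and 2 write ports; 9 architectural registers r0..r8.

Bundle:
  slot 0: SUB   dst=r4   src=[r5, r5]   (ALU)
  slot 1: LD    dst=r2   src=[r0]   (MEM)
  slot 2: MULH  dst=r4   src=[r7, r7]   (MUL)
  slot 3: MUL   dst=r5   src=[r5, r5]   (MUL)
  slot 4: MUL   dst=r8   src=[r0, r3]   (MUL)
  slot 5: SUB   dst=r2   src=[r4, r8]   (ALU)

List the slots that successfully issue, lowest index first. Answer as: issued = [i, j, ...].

slot 0 (ALU): ISSUE — free A0,Mu2,Ld1,B1 rp5 wp1
slot 1 (MEM): ISSUE — free A0,Mu2,Ld0,B1 rp4 wp0
slot 2 (MUL): stall WR_PORT — free A0,Mu2,Ld0,B1 rp4 wp0
slot 3 (MUL): stall WR_PORT — free A0,Mu2,Ld0,B1 rp4 wp0
slot 4 (MUL): stall WR_PORT — free A0,Mu2,Ld0,B1 rp4 wp0
slot 5 (ALU): stall FU — free A0,Mu2,Ld0,B1 rp4 wp0

issued = [0, 1]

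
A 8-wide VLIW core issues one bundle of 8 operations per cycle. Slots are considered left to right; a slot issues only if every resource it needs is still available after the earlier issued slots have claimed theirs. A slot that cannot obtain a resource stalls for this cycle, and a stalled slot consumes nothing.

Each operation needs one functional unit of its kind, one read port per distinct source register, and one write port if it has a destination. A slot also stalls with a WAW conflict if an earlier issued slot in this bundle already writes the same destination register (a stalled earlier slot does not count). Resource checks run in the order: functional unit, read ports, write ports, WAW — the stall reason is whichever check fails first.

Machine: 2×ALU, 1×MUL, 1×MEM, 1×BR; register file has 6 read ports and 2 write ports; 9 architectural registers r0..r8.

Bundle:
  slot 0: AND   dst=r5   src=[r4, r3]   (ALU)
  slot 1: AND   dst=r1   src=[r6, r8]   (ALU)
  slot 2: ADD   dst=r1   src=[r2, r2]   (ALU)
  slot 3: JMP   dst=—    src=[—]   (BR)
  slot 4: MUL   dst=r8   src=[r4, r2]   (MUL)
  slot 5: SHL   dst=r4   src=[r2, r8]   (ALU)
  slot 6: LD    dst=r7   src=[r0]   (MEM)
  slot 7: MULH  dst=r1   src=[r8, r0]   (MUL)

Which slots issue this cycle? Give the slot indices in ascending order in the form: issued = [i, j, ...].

(0) want 1×ALU +2rd +1wr — yes → AL1|MU1|ME1|BR1|rd4|wr1
(1) want 1×ALU +2rd +1wr — yes → AL0|MU1|ME1|BR1|rd2|wr0
(2) want 1×ALU +1rd +1wr — FU → AL0|MU1|ME1|BR1|rd2|wr0
(3) want 1×BR +0rd +0wr — yes → AL0|MU1|ME1|BR0|rd2|wr0
(4) want 1×MUL +2rd +1wr — WR_PORT → AL0|MU1|ME1|BR0|rd2|wr0
(5) want 1×ALU +2rd +1wr — FU → AL0|MU1|ME1|BR0|rd2|wr0
(6) want 1×MEM +1rd +1wr — WR_PORT → AL0|MU1|ME1|BR0|rd2|wr0
(7) want 1×MUL +2rd +1wr — WR_PORT → AL0|MU1|ME1|BR0|rd2|wr0

issued = [0, 1, 3]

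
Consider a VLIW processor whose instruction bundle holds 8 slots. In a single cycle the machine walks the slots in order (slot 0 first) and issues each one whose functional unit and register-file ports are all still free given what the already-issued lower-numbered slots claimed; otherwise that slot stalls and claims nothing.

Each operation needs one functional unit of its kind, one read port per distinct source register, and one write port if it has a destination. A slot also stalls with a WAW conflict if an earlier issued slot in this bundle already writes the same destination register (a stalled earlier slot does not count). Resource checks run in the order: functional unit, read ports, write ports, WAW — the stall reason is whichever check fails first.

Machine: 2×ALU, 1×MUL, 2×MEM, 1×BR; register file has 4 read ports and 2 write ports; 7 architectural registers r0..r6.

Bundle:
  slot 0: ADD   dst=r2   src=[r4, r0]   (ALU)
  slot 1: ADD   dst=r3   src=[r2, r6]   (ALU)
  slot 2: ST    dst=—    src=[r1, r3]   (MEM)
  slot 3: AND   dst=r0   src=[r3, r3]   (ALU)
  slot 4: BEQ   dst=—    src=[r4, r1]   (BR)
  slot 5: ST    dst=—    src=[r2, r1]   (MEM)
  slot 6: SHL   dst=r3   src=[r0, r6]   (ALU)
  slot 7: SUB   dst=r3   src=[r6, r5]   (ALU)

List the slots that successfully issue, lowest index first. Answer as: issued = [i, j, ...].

issued = [0, 1]

  0. ALU→r2 ⇒ go  {1A/1Mu/2Ld/1B | 2r 1w}
  1. ALU→r3 ⇒ go  {0A/1Mu/2Ld/1B | 0r 0w}
  2. MEM ⇒ no(RD_PORT)  {0A/1Mu/2Ld/1B | 0r 0w}
  3. ALU→r0 ⇒ no(FU)  {0A/1Mu/2Ld/1B | 0r 0w}
  4. BR ⇒ no(RD_PORT)  {0A/1Mu/2Ld/1B | 0r 0w}
  5. MEM ⇒ no(RD_PORT)  {0A/1Mu/2Ld/1B | 0r 0w}
  6. ALU→r3 ⇒ no(FU)  {0A/1Mu/2Ld/1B | 0r 0w}
  7. ALU→r3 ⇒ no(FU)  {0A/1Mu/2Ld/1B | 0r 0w}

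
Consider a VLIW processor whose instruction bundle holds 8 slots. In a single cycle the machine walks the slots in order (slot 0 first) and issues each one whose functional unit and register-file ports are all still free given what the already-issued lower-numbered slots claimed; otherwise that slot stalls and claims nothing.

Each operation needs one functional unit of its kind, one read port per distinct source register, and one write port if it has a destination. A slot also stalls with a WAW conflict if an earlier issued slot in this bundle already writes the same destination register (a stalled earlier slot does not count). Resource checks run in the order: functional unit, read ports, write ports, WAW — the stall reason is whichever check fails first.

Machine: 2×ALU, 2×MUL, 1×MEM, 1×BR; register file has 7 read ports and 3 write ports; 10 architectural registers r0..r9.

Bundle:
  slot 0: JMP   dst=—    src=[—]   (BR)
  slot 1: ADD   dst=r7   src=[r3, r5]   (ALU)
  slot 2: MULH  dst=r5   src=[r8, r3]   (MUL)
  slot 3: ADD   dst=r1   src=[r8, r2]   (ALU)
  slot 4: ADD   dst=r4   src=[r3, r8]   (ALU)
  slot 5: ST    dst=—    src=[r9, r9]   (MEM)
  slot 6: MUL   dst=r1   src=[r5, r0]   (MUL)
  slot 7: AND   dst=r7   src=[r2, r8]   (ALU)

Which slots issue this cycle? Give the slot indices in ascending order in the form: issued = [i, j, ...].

issued = [0, 1, 2, 3, 5]

#0 BR src=- dispatched  <A:2 Mu:2 Ld:1 B:0 rd:7 wr:3>
#1 ALU src=r3,r5 dispatched  <A:1 Mu:2 Ld:1 B:0 rd:5 wr:2>
#2 MUL src=r8,r3 dispatched  <A:1 Mu:1 Ld:1 B:0 rd:3 wr:1>
#3 ALU src=r8,r2 dispatched  <A:0 Mu:1 Ld:1 B:0 rd:1 wr:0>
#4 ALU src=r3,r8 held:FU  <A:0 Mu:1 Ld:1 B:0 rd:1 wr:0>
#5 MEM src=r9,r9 dispatched  <A:0 Mu:1 Ld:0 B:0 rd:0 wr:0>
#6 MUL src=r5,r0 held:RD_PORT  <A:0 Mu:1 Ld:0 B:0 rd:0 wr:0>
#7 ALU src=r2,r8 held:FU  <A:0 Mu:1 Ld:0 B:0 rd:0 wr:0>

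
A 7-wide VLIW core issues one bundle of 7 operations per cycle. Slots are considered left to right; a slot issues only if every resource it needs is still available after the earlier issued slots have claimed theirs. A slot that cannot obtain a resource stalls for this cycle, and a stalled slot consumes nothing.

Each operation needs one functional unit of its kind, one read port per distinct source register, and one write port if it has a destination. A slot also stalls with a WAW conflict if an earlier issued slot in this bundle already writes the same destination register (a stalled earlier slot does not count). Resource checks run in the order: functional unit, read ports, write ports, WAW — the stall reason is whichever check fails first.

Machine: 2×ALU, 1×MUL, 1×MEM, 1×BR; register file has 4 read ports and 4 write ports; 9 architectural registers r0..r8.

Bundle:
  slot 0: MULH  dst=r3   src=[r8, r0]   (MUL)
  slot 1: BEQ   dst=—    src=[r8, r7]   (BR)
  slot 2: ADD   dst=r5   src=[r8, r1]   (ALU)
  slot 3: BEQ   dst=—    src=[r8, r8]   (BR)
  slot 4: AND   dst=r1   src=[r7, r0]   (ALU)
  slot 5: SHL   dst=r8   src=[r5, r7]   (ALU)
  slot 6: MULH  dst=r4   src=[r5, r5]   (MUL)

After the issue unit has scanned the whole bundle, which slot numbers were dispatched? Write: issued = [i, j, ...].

[0] MUL needs rd=2 wr=1: ok; after: ALU=2 MUL=0 MEM=1 BR=1, R=2, W=3
[1] BR needs rd=2 wr=0: ok; after: ALU=2 MUL=0 MEM=1 BR=0, R=0, W=3
[2] ALU needs rd=2 wr=1: RD_PORT; after: ALU=2 MUL=0 MEM=1 BR=0, R=0, W=3
[3] BR needs rd=1 wr=0: FU; after: ALU=2 MUL=0 MEM=1 BR=0, R=0, W=3
[4] ALU needs rd=2 wr=1: RD_PORT; after: ALU=2 MUL=0 MEM=1 BR=0, R=0, W=3
[5] ALU needs rd=2 wr=1: RD_PORT; after: ALU=2 MUL=0 MEM=1 BR=0, R=0, W=3
[6] MUL needs rd=1 wr=1: FU; after: ALU=2 MUL=0 MEM=1 BR=0, R=0, W=3

issued = [0, 1]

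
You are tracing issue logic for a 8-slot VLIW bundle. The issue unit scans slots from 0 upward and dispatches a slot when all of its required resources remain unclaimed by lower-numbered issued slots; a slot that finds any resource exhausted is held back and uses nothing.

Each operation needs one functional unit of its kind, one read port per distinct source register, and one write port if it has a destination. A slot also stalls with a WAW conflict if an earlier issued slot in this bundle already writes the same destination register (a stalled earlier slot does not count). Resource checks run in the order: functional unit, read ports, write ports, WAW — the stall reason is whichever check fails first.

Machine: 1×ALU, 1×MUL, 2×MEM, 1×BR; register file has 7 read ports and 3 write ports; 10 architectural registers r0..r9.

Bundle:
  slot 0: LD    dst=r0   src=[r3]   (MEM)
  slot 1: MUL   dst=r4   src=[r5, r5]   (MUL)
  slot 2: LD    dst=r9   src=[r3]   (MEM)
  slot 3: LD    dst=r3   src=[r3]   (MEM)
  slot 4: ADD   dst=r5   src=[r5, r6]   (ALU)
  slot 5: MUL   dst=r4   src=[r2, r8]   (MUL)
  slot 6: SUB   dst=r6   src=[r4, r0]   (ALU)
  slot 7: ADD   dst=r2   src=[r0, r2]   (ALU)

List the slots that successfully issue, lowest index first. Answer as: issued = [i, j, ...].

#0 MEM src=r3 dispatched  <A:1 Mu:1 Ld:1 B:1 rd:6 wr:2>
#1 MUL src=r5,r5 dispatched  <A:1 Mu:0 Ld:1 B:1 rd:5 wr:1>
#2 MEM src=r3 dispatched  <A:1 Mu:0 Ld:0 B:1 rd:4 wr:0>
#3 MEM src=r3 held:FU  <A:1 Mu:0 Ld:0 B:1 rd:4 wr:0>
#4 ALU src=r5,r6 held:WR_PORT  <A:1 Mu:0 Ld:0 B:1 rd:4 wr:0>
#5 MUL src=r2,r8 held:FU  <A:1 Mu:0 Ld:0 B:1 rd:4 wr:0>
#6 ALU src=r4,r0 held:WR_PORT  <A:1 Mu:0 Ld:0 B:1 rd:4 wr:0>
#7 ALU src=r0,r2 held:WR_PORT  <A:1 Mu:0 Ld:0 B:1 rd:4 wr:0>

issued = [0, 1, 2]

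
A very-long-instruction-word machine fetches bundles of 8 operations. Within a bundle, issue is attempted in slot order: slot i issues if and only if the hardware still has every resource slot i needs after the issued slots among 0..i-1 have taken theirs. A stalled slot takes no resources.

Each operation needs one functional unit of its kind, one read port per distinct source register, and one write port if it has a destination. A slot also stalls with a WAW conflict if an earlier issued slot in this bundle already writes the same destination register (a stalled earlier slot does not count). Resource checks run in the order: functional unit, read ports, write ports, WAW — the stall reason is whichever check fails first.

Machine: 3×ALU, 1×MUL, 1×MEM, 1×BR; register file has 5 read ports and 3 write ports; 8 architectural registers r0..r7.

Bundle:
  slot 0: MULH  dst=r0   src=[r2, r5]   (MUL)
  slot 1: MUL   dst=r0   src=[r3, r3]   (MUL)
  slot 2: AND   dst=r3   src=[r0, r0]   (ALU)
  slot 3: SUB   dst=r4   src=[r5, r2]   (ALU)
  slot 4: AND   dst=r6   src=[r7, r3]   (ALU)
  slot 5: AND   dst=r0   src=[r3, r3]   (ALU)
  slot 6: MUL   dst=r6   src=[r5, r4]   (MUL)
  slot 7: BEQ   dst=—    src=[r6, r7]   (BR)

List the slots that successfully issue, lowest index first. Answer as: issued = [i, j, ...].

issued = [0, 2, 3]

  0. MUL→r0 ⇒ go  {3A/0Mu/1Ld/1B | 3r 2w}
  1. MUL→r0 ⇒ no(FU)  {3A/0Mu/1Ld/1B | 3r 2w}
  2. ALU→r3 ⇒ go  {2A/0Mu/1Ld/1B | 2r 1w}
  3. ALU→r4 ⇒ go  {1A/0Mu/1Ld/1B | 0r 0w}
  4. ALU→r6 ⇒ no(RD_PORT)  {1A/0Mu/1Ld/1B | 0r 0w}
  5. ALU→r0 ⇒ no(RD_PORT)  {1A/0Mu/1Ld/1B | 0r 0w}
  6. MUL→r6 ⇒ no(FU)  {1A/0Mu/1Ld/1B | 0r 0w}
  7. BR ⇒ no(RD_PORT)  {1A/0Mu/1Ld/1B | 0r 0w}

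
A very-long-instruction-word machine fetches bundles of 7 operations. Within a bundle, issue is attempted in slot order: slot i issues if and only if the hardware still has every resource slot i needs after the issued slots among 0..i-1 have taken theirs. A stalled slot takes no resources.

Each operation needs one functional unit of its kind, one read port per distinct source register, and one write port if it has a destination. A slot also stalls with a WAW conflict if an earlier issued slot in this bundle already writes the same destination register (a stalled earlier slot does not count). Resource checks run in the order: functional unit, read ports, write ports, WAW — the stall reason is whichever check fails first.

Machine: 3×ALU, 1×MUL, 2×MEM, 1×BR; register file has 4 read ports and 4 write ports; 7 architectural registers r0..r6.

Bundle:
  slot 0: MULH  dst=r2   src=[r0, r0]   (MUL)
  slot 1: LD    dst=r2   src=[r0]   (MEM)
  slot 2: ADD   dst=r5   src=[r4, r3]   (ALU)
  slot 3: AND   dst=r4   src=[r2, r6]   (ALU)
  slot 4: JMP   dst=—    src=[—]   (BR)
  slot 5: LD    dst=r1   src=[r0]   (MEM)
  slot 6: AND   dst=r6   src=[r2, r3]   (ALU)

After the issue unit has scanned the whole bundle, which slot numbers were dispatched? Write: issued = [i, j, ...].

issued = [0, 2, 4, 5]

slot 0 (MUL): ISSUE — free A3,Mu0,Ld2,B1 rp3 wp3
slot 1 (MEM): stall WAW — free A3,Mu0,Ld2,B1 rp3 wp3
slot 2 (ALU): ISSUE — free A2,Mu0,Ld2,B1 rp1 wp2
slot 3 (ALU): stall RD_PORT — free A2,Mu0,Ld2,B1 rp1 wp2
slot 4 (BR): ISSUE — free A2,Mu0,Ld2,B0 rp1 wp2
slot 5 (MEM): ISSUE — free A2,Mu0,Ld1,B0 rp0 wp1
slot 6 (ALU): stall RD_PORT — free A2,Mu0,Ld1,B0 rp0 wp1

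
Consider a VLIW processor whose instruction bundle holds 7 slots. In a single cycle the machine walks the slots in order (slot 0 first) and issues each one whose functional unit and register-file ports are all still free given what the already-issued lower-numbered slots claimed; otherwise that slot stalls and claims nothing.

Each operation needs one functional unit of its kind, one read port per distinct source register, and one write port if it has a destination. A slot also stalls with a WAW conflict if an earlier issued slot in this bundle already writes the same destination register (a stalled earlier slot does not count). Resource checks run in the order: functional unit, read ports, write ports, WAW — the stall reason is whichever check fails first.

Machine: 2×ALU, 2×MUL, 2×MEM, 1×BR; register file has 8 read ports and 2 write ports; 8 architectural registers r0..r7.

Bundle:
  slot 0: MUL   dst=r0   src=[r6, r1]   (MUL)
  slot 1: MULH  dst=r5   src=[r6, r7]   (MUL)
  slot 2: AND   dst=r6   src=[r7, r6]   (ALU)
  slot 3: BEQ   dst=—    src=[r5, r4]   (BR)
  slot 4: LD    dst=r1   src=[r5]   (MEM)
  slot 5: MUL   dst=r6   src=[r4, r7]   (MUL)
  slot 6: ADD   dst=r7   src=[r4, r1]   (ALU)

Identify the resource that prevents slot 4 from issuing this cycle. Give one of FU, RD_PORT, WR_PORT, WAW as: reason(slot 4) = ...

reason(slot 4) = WR_PORT

#0 MUL src=r6,r1 dispatched  <A:2 Mu:1 Ld:2 B:1 rd:6 wr:1>
#1 MUL src=r6,r7 dispatched  <A:2 Mu:0 Ld:2 B:1 rd:4 wr:0>
#2 ALU src=r7,r6 held:WR_PORT  <A:2 Mu:0 Ld:2 B:1 rd:4 wr:0>
#3 BR src=r5,r4 dispatched  <A:2 Mu:0 Ld:2 B:0 rd:2 wr:0>
#4 MEM src=r5 held:WR_PORT  <A:2 Mu:0 Ld:2 B:0 rd:2 wr:0>
#5 MUL src=r4,r7 held:FU  <A:2 Mu:0 Ld:2 B:0 rd:2 wr:0>
#6 ALU src=r4,r1 held:WR_PORT  <A:2 Mu:0 Ld:2 B:0 rd:2 wr:0>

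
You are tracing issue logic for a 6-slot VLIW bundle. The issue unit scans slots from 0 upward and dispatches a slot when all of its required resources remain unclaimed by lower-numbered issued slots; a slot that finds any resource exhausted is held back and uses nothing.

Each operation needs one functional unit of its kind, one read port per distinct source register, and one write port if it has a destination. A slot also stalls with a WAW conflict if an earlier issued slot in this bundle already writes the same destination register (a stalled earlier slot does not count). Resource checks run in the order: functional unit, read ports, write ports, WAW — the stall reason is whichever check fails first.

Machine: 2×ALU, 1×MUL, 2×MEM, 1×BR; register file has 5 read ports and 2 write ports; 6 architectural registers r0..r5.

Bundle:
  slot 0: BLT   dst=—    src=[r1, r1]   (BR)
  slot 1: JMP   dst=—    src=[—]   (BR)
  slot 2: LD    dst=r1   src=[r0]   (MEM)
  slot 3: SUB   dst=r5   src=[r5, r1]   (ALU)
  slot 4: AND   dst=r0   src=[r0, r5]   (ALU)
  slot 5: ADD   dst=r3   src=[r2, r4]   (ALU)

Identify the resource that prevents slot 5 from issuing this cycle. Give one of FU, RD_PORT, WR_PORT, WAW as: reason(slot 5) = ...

(0) want 1×BR +1rd +0wr — yes → AL2|MU1|ME2|BR0|rd4|wr2
(1) want 1×BR +0rd +0wr — FU → AL2|MU1|ME2|BR0|rd4|wr2
(2) want 1×MEM +1rd +1wr — yes → AL2|MU1|ME1|BR0|rd3|wr1
(3) want 1×ALU +2rd +1wr — yes → AL1|MU1|ME1|BR0|rd1|wr0
(4) want 1×ALU +2rd +1wr — RD_PORT → AL1|MU1|ME1|BR0|rd1|wr0
(5) want 1×ALU +2rd +1wr — RD_PORT → AL1|MU1|ME1|BR0|rd1|wr0

reason(slot 5) = RD_PORT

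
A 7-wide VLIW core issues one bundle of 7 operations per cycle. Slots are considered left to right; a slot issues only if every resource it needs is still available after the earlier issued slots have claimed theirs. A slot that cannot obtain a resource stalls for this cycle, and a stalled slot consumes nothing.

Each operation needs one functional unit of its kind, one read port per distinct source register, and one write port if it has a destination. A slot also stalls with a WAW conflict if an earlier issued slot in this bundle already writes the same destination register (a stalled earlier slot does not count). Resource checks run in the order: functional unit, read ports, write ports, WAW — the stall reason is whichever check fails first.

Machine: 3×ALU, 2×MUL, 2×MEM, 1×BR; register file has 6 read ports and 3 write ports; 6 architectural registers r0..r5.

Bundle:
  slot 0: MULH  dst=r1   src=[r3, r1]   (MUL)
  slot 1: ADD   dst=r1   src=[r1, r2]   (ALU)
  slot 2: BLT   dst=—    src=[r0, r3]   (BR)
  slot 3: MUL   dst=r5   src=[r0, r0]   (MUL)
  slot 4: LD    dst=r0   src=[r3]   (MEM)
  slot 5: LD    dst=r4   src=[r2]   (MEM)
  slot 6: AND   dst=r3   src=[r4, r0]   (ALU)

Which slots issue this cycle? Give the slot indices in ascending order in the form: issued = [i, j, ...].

issued = [0, 2, 3, 4]

  0. MUL→r1 ⇒ go  {3A/1Mu/2Ld/1B | 4r 2w}
  1. ALU→r1 ⇒ no(WAW)  {3A/1Mu/2Ld/1B | 4r 2w}
  2. BR ⇒ go  {3A/1Mu/2Ld/0B | 2r 2w}
  3. MUL→r5 ⇒ go  {3A/0Mu/2Ld/0B | 1r 1w}
  4. MEM→r0 ⇒ go  {3A/0Mu/1Ld/0B | 0r 0w}
  5. MEM→r4 ⇒ no(RD_PORT)  {3A/0Mu/1Ld/0B | 0r 0w}
  6. ALU→r3 ⇒ no(RD_PORT)  {3A/0Mu/1Ld/0B | 0r 0w}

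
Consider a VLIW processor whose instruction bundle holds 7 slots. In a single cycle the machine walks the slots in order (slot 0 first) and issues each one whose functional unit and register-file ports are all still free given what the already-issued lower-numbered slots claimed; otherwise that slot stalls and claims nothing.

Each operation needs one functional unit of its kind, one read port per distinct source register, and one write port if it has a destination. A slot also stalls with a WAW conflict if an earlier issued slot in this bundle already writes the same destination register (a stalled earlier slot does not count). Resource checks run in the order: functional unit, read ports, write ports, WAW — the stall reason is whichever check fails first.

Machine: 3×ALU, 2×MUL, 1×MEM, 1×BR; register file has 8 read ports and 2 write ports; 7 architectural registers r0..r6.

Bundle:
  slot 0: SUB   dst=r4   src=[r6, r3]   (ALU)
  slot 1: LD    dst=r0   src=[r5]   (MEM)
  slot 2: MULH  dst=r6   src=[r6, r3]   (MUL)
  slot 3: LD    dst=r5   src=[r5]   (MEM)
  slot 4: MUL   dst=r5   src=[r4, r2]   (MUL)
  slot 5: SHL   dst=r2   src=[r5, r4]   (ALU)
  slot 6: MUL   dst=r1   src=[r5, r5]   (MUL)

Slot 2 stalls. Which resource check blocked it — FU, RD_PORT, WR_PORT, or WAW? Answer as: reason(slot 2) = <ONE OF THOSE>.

reason(slot 2) = WR_PORT

(0) want 1×ALU +2rd +1wr — yes → AL2|MU2|ME1|BR1|rd6|wr1
(1) want 1×MEM +1rd +1wr — yes → AL2|MU2|ME0|BR1|rd5|wr0
(2) want 1×MUL +2rd +1wr — WR_PORT → AL2|MU2|ME0|BR1|rd5|wr0
(3) want 1×MEM +1rd +1wr — FU → AL2|MU2|ME0|BR1|rd5|wr0
(4) want 1×MUL +2rd +1wr — WR_PORT → AL2|MU2|ME0|BR1|rd5|wr0
(5) want 1×ALU +2rd +1wr — WR_PORT → AL2|MU2|ME0|BR1|rd5|wr0
(6) want 1×MUL +1rd +1wr — WR_PORT → AL2|MU2|ME0|BR1|rd5|wr0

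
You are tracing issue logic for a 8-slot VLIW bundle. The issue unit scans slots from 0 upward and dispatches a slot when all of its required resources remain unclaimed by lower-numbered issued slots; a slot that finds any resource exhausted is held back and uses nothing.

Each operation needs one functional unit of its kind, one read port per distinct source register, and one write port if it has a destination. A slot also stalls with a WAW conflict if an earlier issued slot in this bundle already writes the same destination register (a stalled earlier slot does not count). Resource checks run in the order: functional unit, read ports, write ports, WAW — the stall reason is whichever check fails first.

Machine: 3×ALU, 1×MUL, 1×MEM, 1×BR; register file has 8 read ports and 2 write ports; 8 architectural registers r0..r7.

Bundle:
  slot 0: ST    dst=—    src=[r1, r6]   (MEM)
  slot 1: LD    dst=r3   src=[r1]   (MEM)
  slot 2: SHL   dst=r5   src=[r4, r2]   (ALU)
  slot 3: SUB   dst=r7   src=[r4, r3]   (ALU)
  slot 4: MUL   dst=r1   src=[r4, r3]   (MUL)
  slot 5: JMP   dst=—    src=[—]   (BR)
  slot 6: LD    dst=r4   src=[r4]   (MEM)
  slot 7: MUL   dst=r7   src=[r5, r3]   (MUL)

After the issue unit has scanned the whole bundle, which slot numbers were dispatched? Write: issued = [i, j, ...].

issued = [0, 2, 3, 5]

[0] MEM needs rd=2 wr=0: ok; after: ALU=3 MUL=1 MEM=0 BR=1, R=6, W=2
[1] MEM needs rd=1 wr=1: FU; after: ALU=3 MUL=1 MEM=0 BR=1, R=6, W=2
[2] ALU needs rd=2 wr=1: ok; after: ALU=2 MUL=1 MEM=0 BR=1, R=4, W=1
[3] ALU needs rd=2 wr=1: ok; after: ALU=1 MUL=1 MEM=0 BR=1, R=2, W=0
[4] MUL needs rd=2 wr=1: WR_PORT; after: ALU=1 MUL=1 MEM=0 BR=1, R=2, W=0
[5] BR needs rd=0 wr=0: ok; after: ALU=1 MUL=1 MEM=0 BR=0, R=2, W=0
[6] MEM needs rd=1 wr=1: FU; after: ALU=1 MUL=1 MEM=0 BR=0, R=2, W=0
[7] MUL needs rd=2 wr=1: WR_PORT; after: ALU=1 MUL=1 MEM=0 BR=0, R=2, W=0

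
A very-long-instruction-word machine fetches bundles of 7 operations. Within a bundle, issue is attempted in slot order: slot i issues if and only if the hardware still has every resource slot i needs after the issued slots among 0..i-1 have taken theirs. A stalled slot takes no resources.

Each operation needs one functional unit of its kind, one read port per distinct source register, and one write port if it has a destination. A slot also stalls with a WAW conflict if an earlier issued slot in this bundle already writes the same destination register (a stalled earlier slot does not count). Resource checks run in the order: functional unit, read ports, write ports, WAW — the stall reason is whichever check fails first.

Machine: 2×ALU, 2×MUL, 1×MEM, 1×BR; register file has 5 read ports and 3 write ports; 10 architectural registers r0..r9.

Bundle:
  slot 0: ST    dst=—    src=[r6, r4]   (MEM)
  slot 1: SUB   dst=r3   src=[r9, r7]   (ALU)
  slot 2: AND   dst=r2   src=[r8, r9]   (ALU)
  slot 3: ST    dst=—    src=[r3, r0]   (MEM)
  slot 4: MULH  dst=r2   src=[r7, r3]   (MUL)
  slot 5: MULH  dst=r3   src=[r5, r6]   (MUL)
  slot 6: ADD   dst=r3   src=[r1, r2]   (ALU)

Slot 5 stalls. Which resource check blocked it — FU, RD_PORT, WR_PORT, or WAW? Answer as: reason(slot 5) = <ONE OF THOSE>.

(0) want 1×MEM +2rd +0wr — yes → AL2|MU2|ME0|BR1|rd3|wr3
(1) want 1×ALU +2rd +1wr — yes → AL1|MU2|ME0|BR1|rd1|wr2
(2) want 1×ALU +2rd +1wr — RD_PORT → AL1|MU2|ME0|BR1|rd1|wr2
(3) want 1×MEM +2rd +0wr — FU → AL1|MU2|ME0|BR1|rd1|wr2
(4) want 1×MUL +2rd +1wr — RD_PORT → AL1|MU2|ME0|BR1|rd1|wr2
(5) want 1×MUL +2rd +1wr — RD_PORT → AL1|MU2|ME0|BR1|rd1|wr2
(6) want 1×ALU +2rd +1wr — RD_PORT → AL1|MU2|ME0|BR1|rd1|wr2

reason(slot 5) = RD_PORT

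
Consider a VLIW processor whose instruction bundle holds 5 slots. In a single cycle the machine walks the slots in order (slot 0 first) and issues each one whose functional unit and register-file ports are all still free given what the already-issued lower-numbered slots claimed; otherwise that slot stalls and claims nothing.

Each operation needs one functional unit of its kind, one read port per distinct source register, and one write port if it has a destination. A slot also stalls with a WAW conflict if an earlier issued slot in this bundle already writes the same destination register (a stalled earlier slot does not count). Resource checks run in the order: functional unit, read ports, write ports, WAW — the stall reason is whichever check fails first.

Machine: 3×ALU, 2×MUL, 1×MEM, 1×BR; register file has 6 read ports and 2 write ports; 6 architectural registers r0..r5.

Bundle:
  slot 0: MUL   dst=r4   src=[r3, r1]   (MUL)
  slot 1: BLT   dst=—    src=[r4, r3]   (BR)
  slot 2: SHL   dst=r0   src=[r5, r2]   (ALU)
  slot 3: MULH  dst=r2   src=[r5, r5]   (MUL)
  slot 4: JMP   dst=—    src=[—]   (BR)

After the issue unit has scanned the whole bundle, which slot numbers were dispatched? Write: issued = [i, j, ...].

slot 0 (MUL): ISSUE — free A3,Mu1,Ld1,B1 rp4 wp1
slot 1 (BR): ISSUE — free A3,Mu1,Ld1,B0 rp2 wp1
slot 2 (ALU): ISSUE — free A2,Mu1,Ld1,B0 rp0 wp0
slot 3 (MUL): stall RD_PORT — free A2,Mu1,Ld1,B0 rp0 wp0
slot 4 (BR): stall FU — free A2,Mu1,Ld1,B0 rp0 wp0

issued = [0, 1, 2]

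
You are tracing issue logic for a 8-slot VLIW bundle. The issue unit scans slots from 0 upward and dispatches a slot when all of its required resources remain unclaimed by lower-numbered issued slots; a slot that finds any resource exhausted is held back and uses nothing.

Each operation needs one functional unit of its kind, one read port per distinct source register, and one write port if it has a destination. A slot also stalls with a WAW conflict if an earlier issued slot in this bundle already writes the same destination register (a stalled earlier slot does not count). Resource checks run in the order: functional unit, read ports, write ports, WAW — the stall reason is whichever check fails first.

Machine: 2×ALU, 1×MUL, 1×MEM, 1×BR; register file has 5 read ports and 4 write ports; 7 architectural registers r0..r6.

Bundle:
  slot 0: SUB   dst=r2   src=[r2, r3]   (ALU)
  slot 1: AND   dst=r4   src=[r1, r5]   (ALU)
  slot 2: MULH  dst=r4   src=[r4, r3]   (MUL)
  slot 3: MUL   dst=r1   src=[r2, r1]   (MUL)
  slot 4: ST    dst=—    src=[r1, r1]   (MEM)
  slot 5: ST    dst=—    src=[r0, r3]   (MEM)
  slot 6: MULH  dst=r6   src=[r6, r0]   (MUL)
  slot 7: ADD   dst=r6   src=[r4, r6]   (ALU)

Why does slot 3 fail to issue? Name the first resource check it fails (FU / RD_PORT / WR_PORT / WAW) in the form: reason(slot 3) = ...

reason(slot 3) = RD_PORT

  0. ALU→r2 ⇒ go  {1A/1Mu/1Ld/1B | 3r 3w}
  1. ALU→r4 ⇒ go  {0A/1Mu/1Ld/1B | 1r 2w}
  2. MUL→r4 ⇒ no(RD_PORT)  {0A/1Mu/1Ld/1B | 1r 2w}
  3. MUL→r1 ⇒ no(RD_PORT)  {0A/1Mu/1Ld/1B | 1r 2w}
  4. MEM ⇒ go  {0A/1Mu/0Ld/1B | 0r 2w}
  5. MEM ⇒ no(FU)  {0A/1Mu/0Ld/1B | 0r 2w}
  6. MUL→r6 ⇒ no(RD_PORT)  {0A/1Mu/0Ld/1B | 0r 2w}
  7. ALU→r6 ⇒ no(FU)  {0A/1Mu/0Ld/1B | 0r 2w}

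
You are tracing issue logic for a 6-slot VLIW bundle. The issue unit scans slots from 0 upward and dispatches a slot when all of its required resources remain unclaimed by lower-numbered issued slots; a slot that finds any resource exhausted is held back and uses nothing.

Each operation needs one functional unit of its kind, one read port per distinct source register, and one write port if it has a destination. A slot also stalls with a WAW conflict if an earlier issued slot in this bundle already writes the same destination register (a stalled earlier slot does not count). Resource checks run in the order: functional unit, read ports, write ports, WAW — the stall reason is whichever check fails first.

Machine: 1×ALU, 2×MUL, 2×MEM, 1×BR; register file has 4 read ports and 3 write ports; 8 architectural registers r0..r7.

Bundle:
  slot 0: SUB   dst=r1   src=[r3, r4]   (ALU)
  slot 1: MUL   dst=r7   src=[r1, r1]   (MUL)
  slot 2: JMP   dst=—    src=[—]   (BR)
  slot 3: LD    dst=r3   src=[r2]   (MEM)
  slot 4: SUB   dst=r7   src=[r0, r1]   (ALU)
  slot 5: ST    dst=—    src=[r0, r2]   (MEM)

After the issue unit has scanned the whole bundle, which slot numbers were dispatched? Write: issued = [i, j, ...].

issued = [0, 1, 2, 3]

slot 0 (ALU): ISSUE — free A0,Mu2,Ld2,B1 rp2 wp2
slot 1 (MUL): ISSUE — free A0,Mu1,Ld2,B1 rp1 wp1
slot 2 (BR): ISSUE — free A0,Mu1,Ld2,B0 rp1 wp1
slot 3 (MEM): ISSUE — free A0,Mu1,Ld1,B0 rp0 wp0
slot 4 (ALU): stall FU — free A0,Mu1,Ld1,B0 rp0 wp0
slot 5 (MEM): stall RD_PORT — free A0,Mu1,Ld1,B0 rp0 wp0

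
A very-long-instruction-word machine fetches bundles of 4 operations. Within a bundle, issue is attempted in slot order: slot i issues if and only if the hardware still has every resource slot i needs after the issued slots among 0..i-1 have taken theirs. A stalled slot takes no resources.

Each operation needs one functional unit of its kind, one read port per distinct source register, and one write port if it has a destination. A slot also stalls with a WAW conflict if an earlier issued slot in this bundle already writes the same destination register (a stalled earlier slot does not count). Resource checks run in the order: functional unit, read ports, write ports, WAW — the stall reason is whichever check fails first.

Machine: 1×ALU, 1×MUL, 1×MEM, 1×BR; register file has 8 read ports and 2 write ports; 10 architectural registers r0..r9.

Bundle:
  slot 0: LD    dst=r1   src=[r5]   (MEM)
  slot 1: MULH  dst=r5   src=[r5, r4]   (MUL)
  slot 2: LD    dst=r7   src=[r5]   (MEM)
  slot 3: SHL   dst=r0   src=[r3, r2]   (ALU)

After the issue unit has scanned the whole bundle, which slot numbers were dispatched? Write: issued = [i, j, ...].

issued = [0, 1]

  0. MEM→r1 ⇒ go  {1A/1Mu/0Ld/1B | 7r 1w}
  1. MUL→r5 ⇒ go  {1A/0Mu/0Ld/1B | 5r 0w}
  2. MEM→r7 ⇒ no(FU)  {1A/0Mu/0Ld/1B | 5r 0w}
  3. ALU→r0 ⇒ no(WR_PORT)  {1A/0Mu/0Ld/1B | 5r 0w}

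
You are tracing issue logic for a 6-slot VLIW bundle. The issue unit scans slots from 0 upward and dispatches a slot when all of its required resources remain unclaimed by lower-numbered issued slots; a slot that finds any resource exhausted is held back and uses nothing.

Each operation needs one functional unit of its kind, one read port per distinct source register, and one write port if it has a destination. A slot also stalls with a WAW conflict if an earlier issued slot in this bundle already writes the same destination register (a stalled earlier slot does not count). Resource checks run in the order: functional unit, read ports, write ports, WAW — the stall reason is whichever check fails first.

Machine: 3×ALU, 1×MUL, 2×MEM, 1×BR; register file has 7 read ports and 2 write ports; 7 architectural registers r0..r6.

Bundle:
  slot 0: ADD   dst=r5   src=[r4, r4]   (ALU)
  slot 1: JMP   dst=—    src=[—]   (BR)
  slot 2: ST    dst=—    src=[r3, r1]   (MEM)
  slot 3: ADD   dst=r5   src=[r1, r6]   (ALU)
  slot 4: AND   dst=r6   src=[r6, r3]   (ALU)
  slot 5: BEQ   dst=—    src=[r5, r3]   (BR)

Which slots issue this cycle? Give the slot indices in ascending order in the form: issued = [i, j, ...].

#0 ALU src=r4,r4 dispatched  <A:2 Mu:1 Ld:2 B:1 rd:6 wr:1>
#1 BR src=- dispatched  <A:2 Mu:1 Ld:2 B:0 rd:6 wr:1>
#2 MEM src=r3,r1 dispatched  <A:2 Mu:1 Ld:1 B:0 rd:4 wr:1>
#3 ALU src=r1,r6 held:WAW  <A:2 Mu:1 Ld:1 B:0 rd:4 wr:1>
#4 ALU src=r6,r3 dispatched  <A:1 Mu:1 Ld:1 B:0 rd:2 wr:0>
#5 BR src=r5,r3 held:FU  <A:1 Mu:1 Ld:1 B:0 rd:2 wr:0>

issued = [0, 1, 2, 4]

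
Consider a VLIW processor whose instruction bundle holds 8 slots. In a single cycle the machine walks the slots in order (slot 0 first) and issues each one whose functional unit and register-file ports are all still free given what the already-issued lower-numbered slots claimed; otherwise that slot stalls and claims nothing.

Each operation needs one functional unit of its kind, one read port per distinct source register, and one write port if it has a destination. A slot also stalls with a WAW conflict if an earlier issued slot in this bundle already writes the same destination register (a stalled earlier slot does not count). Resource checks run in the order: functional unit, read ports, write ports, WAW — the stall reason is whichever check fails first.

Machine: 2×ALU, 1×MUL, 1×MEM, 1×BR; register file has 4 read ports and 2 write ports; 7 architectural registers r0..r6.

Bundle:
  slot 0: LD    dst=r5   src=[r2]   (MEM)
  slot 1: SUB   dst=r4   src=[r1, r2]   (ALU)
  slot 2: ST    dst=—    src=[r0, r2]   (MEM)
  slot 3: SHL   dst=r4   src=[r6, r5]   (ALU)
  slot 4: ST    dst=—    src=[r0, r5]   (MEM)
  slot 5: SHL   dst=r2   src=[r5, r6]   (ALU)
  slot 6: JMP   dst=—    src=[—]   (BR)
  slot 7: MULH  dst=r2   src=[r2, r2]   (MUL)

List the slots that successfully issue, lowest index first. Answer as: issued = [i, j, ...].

slot 0 (MEM): ISSUE — free A2,Mu1,Ld0,B1 rp3 wp1
slot 1 (ALU): ISSUE — free A1,Mu1,Ld0,B1 rp1 wp0
slot 2 (MEM): stall FU — free A1,Mu1,Ld0,B1 rp1 wp0
slot 3 (ALU): stall RD_PORT — free A1,Mu1,Ld0,B1 rp1 wp0
slot 4 (MEM): stall FU — free A1,Mu1,Ld0,B1 rp1 wp0
slot 5 (ALU): stall RD_PORT — free A1,Mu1,Ld0,B1 rp1 wp0
slot 6 (BR): ISSUE — free A1,Mu1,Ld0,B0 rp1 wp0
slot 7 (MUL): stall WR_PORT — free A1,Mu1,Ld0,B0 rp1 wp0

issued = [0, 1, 6]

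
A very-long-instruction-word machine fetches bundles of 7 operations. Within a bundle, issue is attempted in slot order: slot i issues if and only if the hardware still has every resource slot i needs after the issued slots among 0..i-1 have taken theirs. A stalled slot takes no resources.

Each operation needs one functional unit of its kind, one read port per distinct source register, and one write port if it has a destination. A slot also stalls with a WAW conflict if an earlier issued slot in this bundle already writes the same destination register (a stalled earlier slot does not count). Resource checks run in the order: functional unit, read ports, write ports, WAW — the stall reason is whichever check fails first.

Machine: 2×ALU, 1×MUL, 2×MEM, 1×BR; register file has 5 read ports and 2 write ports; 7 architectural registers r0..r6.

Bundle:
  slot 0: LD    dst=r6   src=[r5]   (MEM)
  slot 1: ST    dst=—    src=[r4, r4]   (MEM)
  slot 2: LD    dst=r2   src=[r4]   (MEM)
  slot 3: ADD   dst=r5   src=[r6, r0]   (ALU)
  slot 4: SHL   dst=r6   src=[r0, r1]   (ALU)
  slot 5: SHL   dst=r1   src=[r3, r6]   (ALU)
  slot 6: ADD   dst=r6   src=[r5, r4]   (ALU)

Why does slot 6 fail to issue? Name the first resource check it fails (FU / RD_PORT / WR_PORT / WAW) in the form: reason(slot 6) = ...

[0] MEM needs rd=1 wr=1: ok; after: ALU=2 MUL=1 MEM=1 BR=1, R=4, W=1
[1] MEM needs rd=1 wr=0: ok; after: ALU=2 MUL=1 MEM=0 BR=1, R=3, W=1
[2] MEM needs rd=1 wr=1: FU; after: ALU=2 MUL=1 MEM=0 BR=1, R=3, W=1
[3] ALU needs rd=2 wr=1: ok; after: ALU=1 MUL=1 MEM=0 BR=1, R=1, W=0
[4] ALU needs rd=2 wr=1: RD_PORT; after: ALU=1 MUL=1 MEM=0 BR=1, R=1, W=0
[5] ALU needs rd=2 wr=1: RD_PORT; after: ALU=1 MUL=1 MEM=0 BR=1, R=1, W=0
[6] ALU needs rd=2 wr=1: RD_PORT; after: ALU=1 MUL=1 MEM=0 BR=1, R=1, W=0

reason(slot 6) = RD_PORT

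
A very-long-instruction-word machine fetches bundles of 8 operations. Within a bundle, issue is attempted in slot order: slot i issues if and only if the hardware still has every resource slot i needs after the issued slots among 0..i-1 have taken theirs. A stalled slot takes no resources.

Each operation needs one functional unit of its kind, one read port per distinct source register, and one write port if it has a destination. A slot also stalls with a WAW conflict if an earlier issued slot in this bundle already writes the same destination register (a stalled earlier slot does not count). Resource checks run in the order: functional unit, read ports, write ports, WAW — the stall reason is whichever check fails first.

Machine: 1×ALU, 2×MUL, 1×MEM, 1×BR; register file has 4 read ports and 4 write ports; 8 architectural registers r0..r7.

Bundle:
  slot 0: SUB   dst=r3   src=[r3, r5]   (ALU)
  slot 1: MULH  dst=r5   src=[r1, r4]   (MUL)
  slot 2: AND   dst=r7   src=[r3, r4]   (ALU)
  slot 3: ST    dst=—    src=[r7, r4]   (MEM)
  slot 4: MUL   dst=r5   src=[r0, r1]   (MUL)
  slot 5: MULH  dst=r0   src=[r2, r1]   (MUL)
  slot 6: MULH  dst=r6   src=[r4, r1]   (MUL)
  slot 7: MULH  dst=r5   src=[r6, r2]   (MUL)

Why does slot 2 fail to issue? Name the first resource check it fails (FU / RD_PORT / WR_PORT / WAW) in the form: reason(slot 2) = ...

reason(slot 2) = FU

#0 ALU src=r3,r5 dispatched  <A:0 Mu:2 Ld:1 B:1 rd:2 wr:3>
#1 MUL src=r1,r4 dispatched  <A:0 Mu:1 Ld:1 B:1 rd:0 wr:2>
#2 ALU src=r3,r4 held:FU  <A:0 Mu:1 Ld:1 B:1 rd:0 wr:2>
#3 MEM src=r7,r4 held:RD_PORT  <A:0 Mu:1 Ld:1 B:1 rd:0 wr:2>
#4 MUL src=r0,r1 held:RD_PORT  <A:0 Mu:1 Ld:1 B:1 rd:0 wr:2>
#5 MUL src=r2,r1 held:RD_PORT  <A:0 Mu:1 Ld:1 B:1 rd:0 wr:2>
#6 MUL src=r4,r1 held:RD_PORT  <A:0 Mu:1 Ld:1 B:1 rd:0 wr:2>
#7 MUL src=r6,r2 held:RD_PORT  <A:0 Mu:1 Ld:1 B:1 rd:0 wr:2>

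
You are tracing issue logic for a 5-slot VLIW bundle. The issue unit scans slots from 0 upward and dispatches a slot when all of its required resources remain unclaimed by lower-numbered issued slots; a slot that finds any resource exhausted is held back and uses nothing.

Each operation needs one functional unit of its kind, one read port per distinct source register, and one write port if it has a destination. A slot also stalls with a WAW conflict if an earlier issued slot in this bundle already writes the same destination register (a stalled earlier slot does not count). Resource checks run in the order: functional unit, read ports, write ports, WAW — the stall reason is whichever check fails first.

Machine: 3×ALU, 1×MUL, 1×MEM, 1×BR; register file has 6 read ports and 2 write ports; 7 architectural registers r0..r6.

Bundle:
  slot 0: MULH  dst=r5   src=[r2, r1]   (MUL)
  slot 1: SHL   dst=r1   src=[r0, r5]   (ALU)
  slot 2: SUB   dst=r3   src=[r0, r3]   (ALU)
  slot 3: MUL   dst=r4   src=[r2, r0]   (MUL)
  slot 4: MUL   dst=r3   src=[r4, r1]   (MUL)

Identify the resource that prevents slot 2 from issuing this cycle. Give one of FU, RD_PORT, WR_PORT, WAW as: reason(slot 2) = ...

reason(slot 2) = WR_PORT

#0 MUL src=r2,r1 dispatched  <A:3 Mu:0 Ld:1 B:1 rd:4 wr:1>
#1 ALU src=r0,r5 dispatched  <A:2 Mu:0 Ld:1 B:1 rd:2 wr:0>
#2 ALU src=r0,r3 held:WR_PORT  <A:2 Mu:0 Ld:1 B:1 rd:2 wr:0>
#3 MUL src=r2,r0 held:FU  <A:2 Mu:0 Ld:1 B:1 rd:2 wr:0>
#4 MUL src=r4,r1 held:FU  <A:2 Mu:0 Ld:1 B:1 rd:2 wr:0>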